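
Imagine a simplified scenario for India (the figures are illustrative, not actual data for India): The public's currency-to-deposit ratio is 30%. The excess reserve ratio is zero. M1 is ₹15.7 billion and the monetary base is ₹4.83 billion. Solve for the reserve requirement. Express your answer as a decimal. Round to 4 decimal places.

0.0999

Using m = M/MB = 15.7/4.83 ≈ 3.250518. Since m = (1 + c)/(c + rr + e), the denominator satisfies c + rr + e = (1 + c)/m = (1 + 0.3) / 3.250518 ≈ 0.399936.
With c = 0.3 and e = 0, the reserve requirement is 0.399936 − 0.3 − 0 = 0.099936.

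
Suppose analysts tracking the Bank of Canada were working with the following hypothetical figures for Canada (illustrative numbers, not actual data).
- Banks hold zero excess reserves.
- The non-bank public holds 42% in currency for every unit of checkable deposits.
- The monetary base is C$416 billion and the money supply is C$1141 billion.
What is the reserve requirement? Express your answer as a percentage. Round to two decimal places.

9.77%

Using m = M/MB = 1141/416 ≈ 2.742788. Since m = (1 + c)/(c + rr + e), the denominator satisfies c + rr + e = (1 + c)/m = (1 + 0.42) / 2.742788 ≈ 0.517721.
With c = 0.42 and e = 0, the reserve requirement is 0.517721 − 0.42 − 0 = 0.097721.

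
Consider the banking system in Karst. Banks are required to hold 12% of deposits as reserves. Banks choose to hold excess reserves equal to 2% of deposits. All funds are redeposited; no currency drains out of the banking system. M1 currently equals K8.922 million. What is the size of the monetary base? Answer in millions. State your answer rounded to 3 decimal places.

The money multiplier is m = 1 / (rr + e) = 1 / (0.12 + 0.02) ≈ 7.14286.
MB = M / m = 8.922 / 7.14286 ≈ 1.2491 million.

K1.249 million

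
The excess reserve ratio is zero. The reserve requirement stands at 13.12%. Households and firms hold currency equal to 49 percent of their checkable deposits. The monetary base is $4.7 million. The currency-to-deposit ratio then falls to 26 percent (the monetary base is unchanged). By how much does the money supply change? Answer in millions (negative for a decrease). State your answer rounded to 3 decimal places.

$3.865 million

Initially m₁ = (1 + 0.49) / (0.1312 + 0.49) ≈ 2.39858, so M₁ = 2.39858 × 4.7 ≈ 11.2733 million.
After the change m₂ = (1 + 0.26) / (0.1312 + 0.26) ≈ 3.22086, so M₂ = 3.22086 × 4.7 ≈ 15.138 million.
ΔM = M₂ − M₁ = 15.138 − 11.2733 = 3.8647 million.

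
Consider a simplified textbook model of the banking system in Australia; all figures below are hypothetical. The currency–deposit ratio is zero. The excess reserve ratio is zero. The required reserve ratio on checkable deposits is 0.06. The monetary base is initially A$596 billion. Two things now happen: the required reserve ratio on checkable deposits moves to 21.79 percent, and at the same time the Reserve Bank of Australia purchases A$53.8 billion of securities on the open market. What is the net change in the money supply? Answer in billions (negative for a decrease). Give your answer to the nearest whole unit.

-6951 billion

Before: m₁ = 1 / (0.06) ≈ 16.6667, MB₁ = 596, so M₁ = 16.6667 × 596 = 9933.3532 billion.
After: m₂ = 1 / (0.2179) ≈ 4.5893, MB₂ = 596 + 53.8 = 649.8, so M₂ = 4.5893 × 649.8 ≈ 2982.1271 billion.
ΔM = M₂ − M₁ = 2982.1271 − 9933.3532 = -6951.2261 billion.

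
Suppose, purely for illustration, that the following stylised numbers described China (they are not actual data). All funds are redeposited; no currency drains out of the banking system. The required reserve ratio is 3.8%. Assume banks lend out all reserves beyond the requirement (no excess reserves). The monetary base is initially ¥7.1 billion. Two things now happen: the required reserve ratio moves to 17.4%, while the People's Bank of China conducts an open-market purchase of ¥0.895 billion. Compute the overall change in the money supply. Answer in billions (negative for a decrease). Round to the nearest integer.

-141 billion

Before: m₁ = 1 / (0.038) ≈ 26.3158, MB₁ = 7.1, so M₁ = 26.3158 × 7.1 ≈ 186.8422 billion.
After: m₂ = 1 / (0.174) ≈ 5.7471, MB₂ = 7.1 + 0.895 = 7.995, so M₂ = 5.7471 × 7.995 ≈ 45.9481 billion.
ΔM = M₂ − M₁ = 45.9481 − 186.8422 = -140.8941 billion.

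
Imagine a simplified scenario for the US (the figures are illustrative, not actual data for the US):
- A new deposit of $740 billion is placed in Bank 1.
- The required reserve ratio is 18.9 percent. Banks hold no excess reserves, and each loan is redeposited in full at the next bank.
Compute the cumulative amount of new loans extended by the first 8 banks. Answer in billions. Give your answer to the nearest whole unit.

$2581 billion

Bank i lends (1 − rr)^i of the original deposit: Bank 1 lends 740·0.8110 = 600.1400, Bank 2 lends 740·0.8110² ≈ 486.7135, and so on.
Summing a geometric series: total = 740·[0.8110·(1 − 0.8110^8) / (1 − 0.8110)] ≈ 2581.1098 billion.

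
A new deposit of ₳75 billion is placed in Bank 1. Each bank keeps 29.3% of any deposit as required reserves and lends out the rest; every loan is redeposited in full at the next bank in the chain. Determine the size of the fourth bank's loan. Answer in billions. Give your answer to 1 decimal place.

Each bank lends a fraction (1 − rr) = 0.7070 of the deposit it receives, so Bank 4 receives 75·0.7070^3 and lends 75·0.7070^4 ≈ 18.7387 billion.

₳18.7 billion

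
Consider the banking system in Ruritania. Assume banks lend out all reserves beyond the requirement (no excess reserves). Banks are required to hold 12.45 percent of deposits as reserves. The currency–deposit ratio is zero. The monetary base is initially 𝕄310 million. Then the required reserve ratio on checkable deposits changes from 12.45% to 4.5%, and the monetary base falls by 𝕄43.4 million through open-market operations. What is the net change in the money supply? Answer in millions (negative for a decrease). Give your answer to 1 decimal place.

𝕄3434.5 million

Before: m₁ = 1 / (0.1245) ≈ 8.03213, MB₁ = 310, so M₁ = 8.03213 × 310 = 2489.9603 million.
After: m₂ = 1 / (0.045) ≈ 22.22222, MB₂ = 310 − 43.4 = 266.6, so M₂ = 22.22222 × 266.6 ≈ 5924.4439 million.
ΔM = M₂ − M₁ = 5924.4439 − 2489.9603 = 3434.4836 million.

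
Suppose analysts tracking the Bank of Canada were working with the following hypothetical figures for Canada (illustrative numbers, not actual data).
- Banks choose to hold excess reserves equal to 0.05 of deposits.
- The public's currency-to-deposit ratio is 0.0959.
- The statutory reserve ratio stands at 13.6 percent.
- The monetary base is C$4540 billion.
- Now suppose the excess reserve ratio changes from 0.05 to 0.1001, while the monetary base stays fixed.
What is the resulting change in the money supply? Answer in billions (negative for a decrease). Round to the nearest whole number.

Initially m₁ = (1 + 0.0959) / (0.136 + 0.05 + 0.0959) ≈ 3.88755, so M₁ = 3.88755 × 4540 = 17649.477 billion.
After the change m₂ = (1 + 0.0959) / (0.136 + 0.1001 + 0.0959) ≈ 3.30090, so M₂ = 3.30090 × 4540 = 14986.086 billion.
ΔM = M₂ − M₁ = 14986.086 − 17649.477 = -2663.391 billion.

-2663 billion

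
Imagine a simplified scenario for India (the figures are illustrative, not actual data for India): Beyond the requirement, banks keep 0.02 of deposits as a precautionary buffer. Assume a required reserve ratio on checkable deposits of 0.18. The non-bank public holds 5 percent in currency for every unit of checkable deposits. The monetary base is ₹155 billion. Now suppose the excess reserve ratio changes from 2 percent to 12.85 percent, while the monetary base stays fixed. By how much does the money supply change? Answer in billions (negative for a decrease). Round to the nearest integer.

Initially m₁ = (1 + 0.05) / (0.18 + 0.02 + 0.05) = 4.2, so M₁ = 4.2 × 155 = 651 billion.
After the change m₂ = (1 + 0.05) / (0.18 + 0.1285 + 0.05) ≈ 2.9289, so M₂ = 2.9289 × 155 = 453.9795 billion.
ΔM = M₂ − M₁ = 453.9795 − 651 = -197.0205 billion.

-197 billion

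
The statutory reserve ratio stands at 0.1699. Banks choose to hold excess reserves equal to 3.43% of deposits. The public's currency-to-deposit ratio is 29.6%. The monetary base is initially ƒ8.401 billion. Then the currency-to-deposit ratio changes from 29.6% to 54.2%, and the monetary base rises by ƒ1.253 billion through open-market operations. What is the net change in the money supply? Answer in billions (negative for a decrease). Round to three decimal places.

-1.817 billion

Before: m₁ = (1 + 0.296) / (0.1699 + 0.0343 + 0.296) ≈ 2.59096, MB₁ = 8.401, so M₁ = 2.59096 × 8.401 ≈ 21.7667 billion.
After: m₂ = (1 + 0.542) / (0.1699 + 0.0343 + 0.542) ≈ 2.06647, MB₂ = 8.401 + 1.253 = 9.654, so M₂ = 2.06647 × 9.654 ≈ 19.9497 billion.
ΔM = M₂ − M₁ = 19.9497 − 21.7667 = -1.817 billion.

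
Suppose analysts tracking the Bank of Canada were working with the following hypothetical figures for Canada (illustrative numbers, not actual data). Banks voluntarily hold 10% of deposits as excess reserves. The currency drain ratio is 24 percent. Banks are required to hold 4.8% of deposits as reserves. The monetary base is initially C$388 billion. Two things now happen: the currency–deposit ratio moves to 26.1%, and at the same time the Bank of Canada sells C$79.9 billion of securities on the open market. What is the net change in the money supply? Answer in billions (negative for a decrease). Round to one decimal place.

-290.1 billion

Before: m₁ = (1 + 0.24) / (0.048 + 0.1 + 0.24) ≈ 3.19588, MB₁ = 388, so M₁ = 3.19588 × 388 ≈ 1240.0014 billion.
After: m₂ = (1 + 0.261) / (0.048 + 0.1 + 0.261) ≈ 3.08313, MB₂ = 388 − 79.9 = 308.1, so M₂ = 3.08313 × 308.1 ≈ 949.9124 billion.
ΔM = M₂ − M₁ = 949.9124 − 1240.0014 = -290.089 billion.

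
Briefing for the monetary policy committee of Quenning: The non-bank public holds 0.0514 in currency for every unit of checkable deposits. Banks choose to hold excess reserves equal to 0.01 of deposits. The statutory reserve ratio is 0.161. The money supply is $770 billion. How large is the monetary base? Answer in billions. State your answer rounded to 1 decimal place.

$162.9 billion

The money multiplier is m = (1 + c) / (rr + e + c) = (1 + 0.0514) / (0.161 + 0.01 + 0.0514) ≈ 4.72752.
MB = M / m = 770 / 4.72752 ≈ 162.8761 billion.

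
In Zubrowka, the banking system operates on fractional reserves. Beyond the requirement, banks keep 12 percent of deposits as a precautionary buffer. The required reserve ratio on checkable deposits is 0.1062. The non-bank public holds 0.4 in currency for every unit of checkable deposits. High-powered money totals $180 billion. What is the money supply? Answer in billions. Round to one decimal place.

$402.4 billion

The money multiplier is m = (1 + c) / (rr + e + c) = (1 + 0.4) / (0.1062 + 0.12 + 0.4) ≈ 2.23571.
So M = m × MB = 2.23571 × 180 = 402.4278 billion.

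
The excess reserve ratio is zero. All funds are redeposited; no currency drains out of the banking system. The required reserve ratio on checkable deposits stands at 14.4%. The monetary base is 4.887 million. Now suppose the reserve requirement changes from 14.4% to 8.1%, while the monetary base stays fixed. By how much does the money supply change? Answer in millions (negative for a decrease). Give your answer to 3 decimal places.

Initially m₁ = 1 / (0.144) ≈ 6.94444, so M₁ = 6.94444 × 4.887 ≈ 33.9375 million.
After the change m₂ = 1 / (0.081) ≈ 12.34568, so M₂ = 12.34568 × 4.887 ≈ 60.3333 million.
ΔM = M₂ − M₁ = 60.3333 − 33.9375 = 26.3958 million.

26.396 million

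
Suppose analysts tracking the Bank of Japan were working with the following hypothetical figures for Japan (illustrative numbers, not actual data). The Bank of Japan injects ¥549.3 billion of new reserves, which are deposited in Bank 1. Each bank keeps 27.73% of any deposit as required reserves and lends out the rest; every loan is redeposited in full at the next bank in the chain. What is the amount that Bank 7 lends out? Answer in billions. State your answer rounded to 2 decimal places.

Each bank lends a fraction (1 − rr) = 0.7227 of the deposit it receives, so Bank 7 receives 549.3·0.7227^6 and lends 549.3·0.7227^7 ≈ 56.5609 billion.

¥56.56 billion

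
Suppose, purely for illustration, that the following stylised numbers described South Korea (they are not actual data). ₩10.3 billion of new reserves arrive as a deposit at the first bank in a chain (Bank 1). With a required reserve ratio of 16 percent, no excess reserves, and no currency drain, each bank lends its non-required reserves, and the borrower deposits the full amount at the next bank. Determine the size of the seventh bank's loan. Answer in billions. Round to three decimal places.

₩3.039 billion

Each bank lends a fraction (1 − rr) = 0.8400 of the deposit it receives, so Bank 7 receives 10.3·0.8400^6 and lends 10.3·0.8400^7 ≈ 3.0394 billion.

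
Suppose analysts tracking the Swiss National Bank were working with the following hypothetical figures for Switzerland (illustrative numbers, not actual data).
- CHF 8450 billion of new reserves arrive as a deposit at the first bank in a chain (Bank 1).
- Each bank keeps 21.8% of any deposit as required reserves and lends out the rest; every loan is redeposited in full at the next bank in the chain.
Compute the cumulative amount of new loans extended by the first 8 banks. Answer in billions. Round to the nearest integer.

Bank i lends (1 − rr)^i of the original deposit: Bank 1 lends 8450·0.7820 = 6607.9000, Bank 2 lends 8450·0.7820² = 5167.3778, and so on.
Summing a geometric series: total = 8450·[0.7820·(1 − 0.7820^8) / (1 − 0.7820)] ≈ 26072.4915 billion.

CHF 26072 billion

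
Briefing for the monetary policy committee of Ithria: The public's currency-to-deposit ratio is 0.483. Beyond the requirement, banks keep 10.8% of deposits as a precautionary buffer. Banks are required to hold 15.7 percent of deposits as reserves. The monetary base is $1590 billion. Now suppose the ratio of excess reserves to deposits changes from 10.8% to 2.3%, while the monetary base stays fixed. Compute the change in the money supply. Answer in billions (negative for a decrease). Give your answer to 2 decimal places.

Initially m₁ = (1 + 0.483) / (0.157 + 0.108 + 0.483) ≈ 1.9826203, so M₁ = 1.9826203 × 1590 ≈ 3152.3663 billion.
After the change m₂ = (1 + 0.483) / (0.157 + 0.023 + 0.483) ≈ 2.2368024, so M₂ = 2.2368024 × 1590 ≈ 3556.5158 billion.
ΔM = M₂ − M₁ = 3556.5158 − 3152.3663 = 404.1495 billion.

$404.15 billion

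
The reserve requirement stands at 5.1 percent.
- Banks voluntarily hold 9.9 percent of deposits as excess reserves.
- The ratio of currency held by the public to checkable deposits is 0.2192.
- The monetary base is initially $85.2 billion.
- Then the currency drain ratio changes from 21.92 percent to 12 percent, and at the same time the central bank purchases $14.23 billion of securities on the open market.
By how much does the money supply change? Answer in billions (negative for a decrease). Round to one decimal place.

$131.1 billion

Before: m₁ = (1 + 0.2192) / (0.051 + 0.099 + 0.2192) ≈ 3.3023, MB₁ = 85.2, so M₁ = 3.3023 × 85.2 ≈ 281.356 billion.
After: m₂ = (1 + 0.12) / (0.051 + 0.099 + 0.12) ≈ 4.1481, MB₂ = 85.2 + 14.23 = 99.43, so M₂ = 4.1481 × 99.43 ≈ 412.4456 billion.
ΔM = M₂ − M₁ = 412.4456 − 281.356 = 131.0896 billion.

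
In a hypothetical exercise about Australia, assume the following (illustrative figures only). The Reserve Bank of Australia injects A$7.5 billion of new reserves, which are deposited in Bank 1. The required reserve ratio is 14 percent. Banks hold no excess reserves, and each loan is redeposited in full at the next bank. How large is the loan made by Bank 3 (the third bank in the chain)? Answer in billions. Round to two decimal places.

Each bank lends a fraction (1 − rr) = 0.8600 of the deposit it receives, so Bank 3 receives 7.5·0.8600^2 and lends 7.5·0.8600^3 ≈ 4.7704 billion.

A$4.77 billion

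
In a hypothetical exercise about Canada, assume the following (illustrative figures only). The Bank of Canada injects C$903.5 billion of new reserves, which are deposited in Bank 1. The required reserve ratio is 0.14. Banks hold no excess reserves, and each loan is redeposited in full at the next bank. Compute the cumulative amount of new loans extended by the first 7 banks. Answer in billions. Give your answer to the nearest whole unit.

Bank i lends (1 − rr)^i of the original deposit: Bank 1 lends 903.5·0.8600 = 777.0100, Bank 2 lends 903.5·0.8600² = 668.2286, and so on.
Summing a geometric series: total = 903.5·[0.8600·(1 − 0.8600^7) / (1 − 0.8600)] ≈ 3619.0472 billion.

C$3619 billion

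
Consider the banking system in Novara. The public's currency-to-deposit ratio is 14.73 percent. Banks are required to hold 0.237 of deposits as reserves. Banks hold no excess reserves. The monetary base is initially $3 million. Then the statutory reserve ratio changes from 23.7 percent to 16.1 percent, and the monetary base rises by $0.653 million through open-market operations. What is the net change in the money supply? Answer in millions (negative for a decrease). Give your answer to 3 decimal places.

Before: m₁ = (1 + 0.1473) / (0.237 + 0.1473) ≈ 2.98543, MB₁ = 3, so M₁ = 2.98543 × 3 ≈ 8.9563 million.
After: m₂ = (1 + 0.1473) / (0.161 + 0.1473) ≈ 3.72138, MB₂ = 3 + 0.653 = 3.653, so M₂ = 3.72138 × 3.653 ≈ 13.5942 million.
ΔM = M₂ − M₁ = 13.5942 − 8.9563 = 4.6379 million.

$4.638 million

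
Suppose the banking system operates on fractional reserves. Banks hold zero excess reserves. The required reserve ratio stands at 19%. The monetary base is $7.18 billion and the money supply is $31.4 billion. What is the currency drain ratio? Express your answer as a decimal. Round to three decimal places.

0.050

Using m = M/MB = 31.4/7.18 ≈ 4.373259. From m = (1 + c)/(c + rr + e), rearranging gives 1 + c = m·(c + rr + e), so c·(1 − m) = m·(rr + e) − 1.
Hence c = [m·(rr + e) − 1]/(1 − m) = [4.373259 × (0.19 + 0) − 1] / (1 − 4.373259) ≈ 0.050124.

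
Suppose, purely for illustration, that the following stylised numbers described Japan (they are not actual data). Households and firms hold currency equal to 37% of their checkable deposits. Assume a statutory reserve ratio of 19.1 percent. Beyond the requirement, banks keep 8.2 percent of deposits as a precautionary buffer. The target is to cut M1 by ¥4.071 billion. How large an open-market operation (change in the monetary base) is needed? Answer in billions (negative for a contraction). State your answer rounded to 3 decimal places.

The money multiplier is m = (1 + c) / (rr + e + c) = (1 + 0.37) / (0.191 + 0.082 + 0.37) ≈ 2.13064.
ΔMB = ΔM / m = (−4.071) / 2.13064 ≈ -1.9107 billion.

-1.911 billion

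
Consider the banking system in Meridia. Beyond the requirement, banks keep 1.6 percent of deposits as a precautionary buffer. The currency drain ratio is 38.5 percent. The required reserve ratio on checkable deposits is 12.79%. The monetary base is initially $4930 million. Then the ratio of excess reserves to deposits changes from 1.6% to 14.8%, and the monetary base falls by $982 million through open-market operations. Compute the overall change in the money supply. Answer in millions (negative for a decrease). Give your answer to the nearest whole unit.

Before: m₁ = (1 + 0.385) / (0.1279 + 0.016 + 0.385) ≈ 2.61864, MB₁ = 4930, so M₁ = 2.61864 × 4930 = 12909.8952 million.
After: m₂ = (1 + 0.385) / (0.1279 + 0.148 + 0.385) ≈ 2.09563, MB₂ = 4930 − 982 = 3948, so M₂ = 2.09563 × 3948 ≈ 8273.5472 million.
ΔM = M₂ − M₁ = 8273.5472 − 12909.8952 = -4636.348 million.

-4636 million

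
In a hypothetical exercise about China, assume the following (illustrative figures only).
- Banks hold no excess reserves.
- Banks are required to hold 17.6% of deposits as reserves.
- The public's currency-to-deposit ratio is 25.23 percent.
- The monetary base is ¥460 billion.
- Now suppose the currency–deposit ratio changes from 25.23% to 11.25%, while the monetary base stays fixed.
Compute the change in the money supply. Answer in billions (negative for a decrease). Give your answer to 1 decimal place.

Initially m₁ = (1 + 0.2523) / (0.176 + 0.2523) ≈ 2.92389, so M₁ = 2.92389 × 460 = 1344.9894 billion.
After the change m₂ = (1 + 0.1125) / (0.176 + 0.1125) ≈ 3.85615, so M₂ = 3.85615 × 460 = 1773.829 billion.
ΔM = M₂ − M₁ = 1773.829 − 1344.9894 = 428.8396 billion.

¥428.8 billion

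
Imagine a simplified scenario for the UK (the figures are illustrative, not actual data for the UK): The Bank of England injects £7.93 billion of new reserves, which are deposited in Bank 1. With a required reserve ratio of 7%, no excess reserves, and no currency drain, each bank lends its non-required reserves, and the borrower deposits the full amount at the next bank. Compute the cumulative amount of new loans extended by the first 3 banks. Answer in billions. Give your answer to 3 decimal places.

Bank i lends (1 − rr)^i of the original deposit: Bank 1 lends 7.93·0.9300 = 7.3749, Bank 2 lends 7.93·0.9300² ≈ 6.8587, and so on.
Summing a geometric series: total = 7.93·[0.9300·(1 − 0.9300^3) / (1 − 0.9300)] ≈ 20.6121 billion.

£20.612 billion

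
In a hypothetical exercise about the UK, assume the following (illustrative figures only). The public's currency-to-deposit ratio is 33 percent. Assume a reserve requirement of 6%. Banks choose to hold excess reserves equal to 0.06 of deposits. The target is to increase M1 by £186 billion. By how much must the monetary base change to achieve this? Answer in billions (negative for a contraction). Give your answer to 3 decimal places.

£62.932 billion

The money multiplier is m = (1 + c) / (rr + e + c) = (1 + 0.33) / (0.06 + 0.06 + 0.33) ≈ 2.9555556.
ΔMB = ΔM / m = (+186) / 2.9555556 ≈ 62.9323 billion.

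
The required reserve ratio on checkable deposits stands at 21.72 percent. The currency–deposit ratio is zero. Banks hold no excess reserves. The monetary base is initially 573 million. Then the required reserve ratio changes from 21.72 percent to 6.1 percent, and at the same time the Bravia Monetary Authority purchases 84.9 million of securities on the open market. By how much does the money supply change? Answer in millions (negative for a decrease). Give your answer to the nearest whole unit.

8147 million

Before: m₁ = 1 / (0.2172) ≈ 4.6041, MB₁ = 573, so M₁ = 4.6041 × 573 = 2638.1493 million.
After: m₂ = 1 / (0.061) ≈ 16.3934, MB₂ = 573 + 84.9 = 657.9, so M₂ = 16.3934 × 657.9 ≈ 10785.2179 million.
ΔM = M₂ − M₁ = 10785.2179 − 2638.1493 = 8147.0686 million.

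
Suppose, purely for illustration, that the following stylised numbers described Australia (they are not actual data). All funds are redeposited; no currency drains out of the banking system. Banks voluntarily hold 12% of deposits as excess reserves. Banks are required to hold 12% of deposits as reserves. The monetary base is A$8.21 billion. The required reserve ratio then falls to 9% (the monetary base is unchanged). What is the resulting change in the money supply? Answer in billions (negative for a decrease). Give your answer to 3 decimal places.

A$4.887 billion

Initially m₁ = 1 / (0.12 + 0.12) ≈ 4.16667, so M₁ = 4.16667 × 8.21 ≈ 34.2084 billion.
After the change m₂ = 1 / (0.09 + 0.12) ≈ 4.76190, so M₂ = 4.76190 × 8.21 ≈ 39.0952 billion.
ΔM = M₂ − M₁ = 39.0952 − 34.2084 = 4.8868 billion.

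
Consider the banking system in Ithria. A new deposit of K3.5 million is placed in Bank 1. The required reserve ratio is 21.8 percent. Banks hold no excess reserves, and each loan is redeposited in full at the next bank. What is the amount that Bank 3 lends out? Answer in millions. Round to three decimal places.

Each bank lends a fraction (1 − rr) = 0.7820 of the deposit it receives, so Bank 3 receives 3.5·0.7820^2 and lends 3.5·0.7820^3 ≈ 1.6737 million.

K1.674 million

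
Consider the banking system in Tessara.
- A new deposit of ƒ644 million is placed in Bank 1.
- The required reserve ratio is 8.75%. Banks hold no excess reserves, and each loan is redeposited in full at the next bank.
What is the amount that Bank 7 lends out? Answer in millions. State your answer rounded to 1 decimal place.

ƒ339.2 million

Each bank lends a fraction (1 − rr) = 0.9125 of the deposit it receives, so Bank 7 receives 644·0.9125^6 and lends 644·0.9125^7 ≈ 339.2470 million.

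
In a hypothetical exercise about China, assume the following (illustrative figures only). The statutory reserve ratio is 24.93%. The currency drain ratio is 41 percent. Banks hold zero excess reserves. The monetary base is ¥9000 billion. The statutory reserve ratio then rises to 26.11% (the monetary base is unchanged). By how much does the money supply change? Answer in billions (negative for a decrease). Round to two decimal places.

Initially m₁ = (1 + 0.41) / (0.2493 + 0.41) ≈ 2.1386319, so M₁ = 2.1386319 × 9000 = 19247.6871 billion.
After the change m₂ = (1 + 0.41) / (0.2611 + 0.41) ≈ 2.1010282, so M₂ = 2.1010282 × 9000 = 18909.2538 billion.
ΔM = M₂ − M₁ = 18909.2538 − 19247.6871 = -338.4333 billion.

-338.43 billion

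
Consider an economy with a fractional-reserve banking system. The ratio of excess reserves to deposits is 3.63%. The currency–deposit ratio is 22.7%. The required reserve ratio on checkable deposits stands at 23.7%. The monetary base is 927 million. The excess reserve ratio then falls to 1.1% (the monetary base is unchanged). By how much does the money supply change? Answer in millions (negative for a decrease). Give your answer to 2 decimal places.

Initially m₁ = (1 + 0.227) / (0.237 + 0.0363 + 0.227) ≈ 2.452528, so M₁ = 2.452528 × 927 ≈ 2273.4935 million.
After the change m₂ = (1 + 0.227) / (0.237 + 0.011 + 0.227) ≈ 2.583158, so M₂ = 2.583158 × 927 ≈ 2394.5875 million.
ΔM = M₂ − M₁ = 2394.5875 − 2273.4935 = 121.094 million.

121.09 million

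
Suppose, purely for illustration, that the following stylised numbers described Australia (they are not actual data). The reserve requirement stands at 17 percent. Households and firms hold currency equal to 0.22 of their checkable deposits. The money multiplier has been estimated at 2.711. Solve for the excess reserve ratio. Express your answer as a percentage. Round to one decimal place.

Using m = 2.711. Since m = (1 + c)/(c + rr + e), the denominator satisfies c + rr + e = (1 + c)/m = (1 + 0.22) / 2.711 ≈ 0.450018.
With c = 0.22 and rr = 0.17, the excess reserve ratio is 0.450018 − 0.22 − 0.17 = 0.060018.

6.0%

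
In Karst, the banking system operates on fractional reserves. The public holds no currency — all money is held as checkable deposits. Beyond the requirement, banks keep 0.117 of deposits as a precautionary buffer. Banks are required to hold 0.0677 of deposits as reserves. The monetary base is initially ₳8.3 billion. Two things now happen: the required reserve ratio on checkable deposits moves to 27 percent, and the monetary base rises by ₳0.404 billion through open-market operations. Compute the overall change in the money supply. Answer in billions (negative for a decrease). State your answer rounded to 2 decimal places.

Before: m₁ = 1 / (0.0677 + 0.117) ≈ 5.4142, MB₁ = 8.3, so M₁ = 5.4142 × 8.3 ≈ 44.9379 billion.
After: m₂ = 1 / (0.27 + 0.117) ≈ 2.5840, MB₂ = 8.3 + 0.404 = 8.704, so M₂ = 2.5840 × 8.704 ≈ 22.4911 billion.
ΔM = M₂ − M₁ = 22.4911 − 44.9379 = -22.4468 billion.

-22.45 billion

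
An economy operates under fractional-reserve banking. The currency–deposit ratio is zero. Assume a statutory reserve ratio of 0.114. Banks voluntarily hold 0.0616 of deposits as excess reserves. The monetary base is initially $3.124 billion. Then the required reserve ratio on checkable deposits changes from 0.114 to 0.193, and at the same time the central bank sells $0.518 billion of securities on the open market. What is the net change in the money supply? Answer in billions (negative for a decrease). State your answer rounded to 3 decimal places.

Before: m₁ = 1 / (0.114 + 0.0616) ≈ 5.69476, MB₁ = 3.124, so M₁ = 5.69476 × 3.124 ≈ 17.7904 billion.
After: m₂ = 1 / (0.193 + 0.0616) ≈ 3.92773, MB₂ = 3.124 − 0.518 = 2.606, so M₂ = 3.92773 × 2.606 ≈ 10.2357 billion.
ΔM = M₂ − M₁ = 10.2357 − 17.7904 = -7.5547 billion.

-7.555 billion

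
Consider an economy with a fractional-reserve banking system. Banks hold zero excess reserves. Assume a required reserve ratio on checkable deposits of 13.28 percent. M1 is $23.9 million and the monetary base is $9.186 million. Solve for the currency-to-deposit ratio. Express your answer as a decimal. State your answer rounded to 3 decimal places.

0.409

Using m = M/MB = 23.9/9.186 ≈ 2.601785. From m = (1 + c)/(c + rr + e), rearranging gives 1 + c = m·(c + rr + e), so c·(1 − m) = m·(rr + e) − 1.
Hence c = [m·(rr + e) − 1]/(1 − m) = [2.601785 × (0.1328 + 0) − 1] / (1 − 2.601785) ≈ 0.408596.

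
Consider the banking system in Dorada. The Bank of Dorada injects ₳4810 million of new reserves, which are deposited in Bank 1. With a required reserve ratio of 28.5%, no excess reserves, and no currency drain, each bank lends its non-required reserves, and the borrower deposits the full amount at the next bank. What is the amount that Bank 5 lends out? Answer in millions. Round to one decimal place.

₳898.8 million

Each bank lends a fraction (1 − rr) = 0.7150 of the deposit it receives, so Bank 5 receives 4810·0.7150^4 and lends 4810·0.7150^5 ≈ 898.8253 million.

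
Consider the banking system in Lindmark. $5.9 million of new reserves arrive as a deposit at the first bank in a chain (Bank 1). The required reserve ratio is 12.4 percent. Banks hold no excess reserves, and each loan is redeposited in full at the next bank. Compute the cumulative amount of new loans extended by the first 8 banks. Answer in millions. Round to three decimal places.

$27.227 million

Bank i lends (1 − rr)^i of the original deposit: Bank 1 lends 5.9·0.8760 = 5.1684, Bank 2 lends 5.9·0.8760² ≈ 4.5275, and so on.
Summing a geometric series: total = 5.9·[0.8760·(1 − 0.8760^8) / (1 − 0.8760)] ≈ 27.2273 million.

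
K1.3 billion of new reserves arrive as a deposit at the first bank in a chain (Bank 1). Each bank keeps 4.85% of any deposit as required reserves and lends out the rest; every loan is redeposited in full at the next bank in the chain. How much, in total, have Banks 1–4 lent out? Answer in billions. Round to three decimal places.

K4.599 billion

Bank i lends (1 − rr)^i of the original deposit: Bank 1 lends 1.3·0.9515 ≈ 1.2369, Bank 2 lends 1.3·0.9515² ≈ 1.1770, and so on.
Summing a geometric series: total = 1.3·[0.9515·(1 − 0.9515^4) / (1 − 0.9515)] ≈ 4.5993 billion.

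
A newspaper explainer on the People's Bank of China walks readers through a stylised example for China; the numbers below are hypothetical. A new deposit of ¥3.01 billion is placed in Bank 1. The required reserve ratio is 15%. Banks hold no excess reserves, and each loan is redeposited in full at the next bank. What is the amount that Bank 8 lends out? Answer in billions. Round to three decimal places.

Each bank lends a fraction (1 − rr) = 0.8500 of the deposit it receives, so Bank 8 receives 3.01·0.8500^7 and lends 3.01·0.8500^8 ≈ 0.8202 billion.

¥0.820 billion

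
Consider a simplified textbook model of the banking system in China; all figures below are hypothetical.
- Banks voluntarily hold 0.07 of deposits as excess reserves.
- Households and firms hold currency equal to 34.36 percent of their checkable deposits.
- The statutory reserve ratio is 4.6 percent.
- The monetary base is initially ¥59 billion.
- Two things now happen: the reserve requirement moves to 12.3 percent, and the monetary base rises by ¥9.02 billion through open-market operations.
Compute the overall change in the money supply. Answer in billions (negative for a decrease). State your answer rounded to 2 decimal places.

-2.17 billion

Before: m₁ = (1 + 0.3436) / (0.046 + 0.07 + 0.3436) ≈ 2.92341, MB₁ = 59, so M₁ = 2.92341 × 59 ≈ 172.4812 billion.
After: m₂ = (1 + 0.3436) / (0.123 + 0.07 + 0.3436) ≈ 2.50391, MB₂ = 59 + 9.02 = 68.02, so M₂ = 2.50391 × 68.02 ≈ 170.316 billion.
ΔM = M₂ − M₁ = 170.316 − 172.4812 = -2.1652 billion.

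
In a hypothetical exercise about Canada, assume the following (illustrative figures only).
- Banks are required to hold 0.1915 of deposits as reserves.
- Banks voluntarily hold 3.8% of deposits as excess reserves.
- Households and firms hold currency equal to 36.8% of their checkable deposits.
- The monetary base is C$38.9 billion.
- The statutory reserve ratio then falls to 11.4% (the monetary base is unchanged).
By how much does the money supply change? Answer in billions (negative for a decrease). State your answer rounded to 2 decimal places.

C$13.27 billion

Initially m₁ = (1 + 0.368) / (0.1915 + 0.038 + 0.368) ≈ 2.28954, so M₁ = 2.28954 × 38.9 ≈ 89.0631 billion.
After the change m₂ = (1 + 0.368) / (0.114 + 0.038 + 0.368) ≈ 2.63077, so M₂ = 2.63077 × 38.9 ≈ 102.337 billion.
ΔM = M₂ − M₁ = 102.337 − 89.0631 = 13.2739 billion.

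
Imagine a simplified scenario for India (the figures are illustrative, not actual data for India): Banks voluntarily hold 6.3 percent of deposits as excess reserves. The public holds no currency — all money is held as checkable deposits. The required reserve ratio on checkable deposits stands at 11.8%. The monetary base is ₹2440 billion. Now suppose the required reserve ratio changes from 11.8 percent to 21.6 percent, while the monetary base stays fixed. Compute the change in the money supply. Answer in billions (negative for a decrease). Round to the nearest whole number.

Initially m₁ = 1 / (0.118 + 0.063) ≈ 5.52486, so M₁ = 5.52486 × 2440 = 13480.6584 billion.
After the change m₂ = 1 / (0.216 + 0.063) ≈ 3.58423, so M₂ = 3.58423 × 2440 = 8745.5212 billion.
ΔM = M₂ − M₁ = 8745.5212 − 13480.6584 = -4735.1372 billion.

-4735 billion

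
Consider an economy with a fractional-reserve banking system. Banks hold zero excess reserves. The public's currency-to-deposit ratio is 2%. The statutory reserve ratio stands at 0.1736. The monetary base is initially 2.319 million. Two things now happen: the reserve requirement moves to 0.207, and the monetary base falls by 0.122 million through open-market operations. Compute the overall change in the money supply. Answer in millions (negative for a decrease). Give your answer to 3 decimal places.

Before: m₁ = (1 + 0.02) / (0.1736 + 0.02) ≈ 5.26860, MB₁ = 2.319, so M₁ = 5.26860 × 2.319 ≈ 12.2179 million.
After: m₂ = (1 + 0.02) / (0.207 + 0.02) ≈ 4.49339, MB₂ = 2.319 − 0.122 = 2.197, so M₂ = 4.49339 × 2.197 ≈ 9.872 million.
ΔM = M₂ − M₁ = 9.872 − 12.2179 = -2.3459 million.

-2.346 million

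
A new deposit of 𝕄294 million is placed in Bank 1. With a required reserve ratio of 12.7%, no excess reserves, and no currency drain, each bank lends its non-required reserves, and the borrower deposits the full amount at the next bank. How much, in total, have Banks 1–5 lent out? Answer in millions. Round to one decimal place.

Bank i lends (1 − rr)^i of the original deposit: Bank 1 lends 294·0.8730 = 256.6620, Bank 2 lends 294·0.8730² ≈ 224.0659, and so on.
Summing a geometric series: total = 294·[0.8730·(1 − 0.8730^5) / (1 − 0.8730)] ≈ 996.1843 million.

𝕄996.2 million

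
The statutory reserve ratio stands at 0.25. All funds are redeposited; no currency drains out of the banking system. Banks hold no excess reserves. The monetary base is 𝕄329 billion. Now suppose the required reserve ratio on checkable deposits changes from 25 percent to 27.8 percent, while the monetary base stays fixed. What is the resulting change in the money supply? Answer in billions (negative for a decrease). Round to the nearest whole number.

-133 billion

Initially m₁ = 1 / (0.25) = 4, so M₁ = 4 × 329 = 1316 billion.
After the change m₂ = 1 / (0.278) ≈ 3.5971, so M₂ = 3.5971 × 329 = 1183.4459 billion.
ΔM = M₂ − M₁ = 1183.4459 − 1316 = -132.5541 billion.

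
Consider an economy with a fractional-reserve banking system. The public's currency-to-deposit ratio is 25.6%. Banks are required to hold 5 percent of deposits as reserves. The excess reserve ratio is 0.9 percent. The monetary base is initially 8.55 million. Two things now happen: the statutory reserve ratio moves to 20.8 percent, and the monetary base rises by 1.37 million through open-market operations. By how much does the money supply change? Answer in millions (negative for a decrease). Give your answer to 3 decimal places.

-7.750 million

Before: m₁ = (1 + 0.256) / (0.05 + 0.009 + 0.256) ≈ 3.98730, MB₁ = 8.55, so M₁ = 3.98730 × 8.55 ≈ 34.0914 million.
After: m₂ = (1 + 0.256) / (0.208 + 0.009 + 0.256) ≈ 2.65539, MB₂ = 8.55 + 1.37 = 9.92, so M₂ = 2.65539 × 9.92 ≈ 26.3415 million.
ΔM = M₂ − M₁ = 26.3415 − 34.0914 = -7.7499 million.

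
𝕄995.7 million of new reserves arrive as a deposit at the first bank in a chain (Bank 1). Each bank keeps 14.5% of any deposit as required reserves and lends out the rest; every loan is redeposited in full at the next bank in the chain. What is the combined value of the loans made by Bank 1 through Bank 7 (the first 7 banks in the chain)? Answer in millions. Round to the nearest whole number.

Bank i lends (1 − rr)^i of the original deposit: Bank 1 lends 995.7·0.8550 = 851.3235, Bank 2 lends 995.7·0.8550² ≈ 727.8816, and so on.
Summing a geometric series: total = 995.7·[0.8550·(1 − 0.8550^7) / (1 − 0.8550)] ≈ 3910.1431 million.

𝕄3910 million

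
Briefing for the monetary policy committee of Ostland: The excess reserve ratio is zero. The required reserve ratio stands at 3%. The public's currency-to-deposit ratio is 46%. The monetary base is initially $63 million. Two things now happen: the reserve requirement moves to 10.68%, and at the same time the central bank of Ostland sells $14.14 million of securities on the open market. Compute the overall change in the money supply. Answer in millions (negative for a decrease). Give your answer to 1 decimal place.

-61.9 million

Before: m₁ = (1 + 0.46) / (0.03 + 0.46) ≈ 2.9796, MB₁ = 63, so M₁ = 2.9796 × 63 = 187.7148 million.
After: m₂ = (1 + 0.46) / (0.1068 + 0.46) ≈ 2.5759, MB₂ = 63 − 14.14 = 48.86, so M₂ = 2.5759 × 48.86 ≈ 125.8585 million.
ΔM = M₂ − M₁ = 125.8585 − 187.7148 = -61.8563 million.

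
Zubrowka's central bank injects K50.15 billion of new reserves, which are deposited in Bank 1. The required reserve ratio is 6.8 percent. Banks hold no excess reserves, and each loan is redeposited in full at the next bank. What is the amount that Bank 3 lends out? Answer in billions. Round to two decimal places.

K40.60 billion

Each bank lends a fraction (1 − rr) = 0.9320 of the deposit it receives, so Bank 3 receives 50.15·0.9320^2 and lends 50.15·0.9320^3 ≈ 40.5993 billion.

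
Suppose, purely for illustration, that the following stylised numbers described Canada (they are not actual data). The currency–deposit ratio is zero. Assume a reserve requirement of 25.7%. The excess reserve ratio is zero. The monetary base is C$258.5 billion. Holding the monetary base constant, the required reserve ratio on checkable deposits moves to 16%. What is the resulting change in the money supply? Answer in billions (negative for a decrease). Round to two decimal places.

C$609.79 billion

Initially m₁ = 1 / (0.257) ≈ 3.891051, so M₁ = 3.891051 × 258.5 ≈ 1005.8367 billion.
After the change m₂ = 1 / (0.16) = 6.25, so M₂ = 6.25 × 258.5 = 1615.625 billion.
ΔM = M₂ − M₁ = 1615.625 − 1005.8367 = 609.7883 billion.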